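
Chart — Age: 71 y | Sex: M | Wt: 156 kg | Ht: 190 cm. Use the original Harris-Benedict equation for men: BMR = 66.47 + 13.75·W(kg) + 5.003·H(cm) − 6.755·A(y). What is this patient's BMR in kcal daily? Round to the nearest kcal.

Harris-Benedict: BMR = 66.47 + 13.75(156) + 5.003(190) − 6.755(71) = 2682.435 kcal/day.

2682 kcal daily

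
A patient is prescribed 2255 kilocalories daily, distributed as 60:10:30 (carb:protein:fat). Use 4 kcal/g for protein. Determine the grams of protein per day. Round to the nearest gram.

Protein energy = 10% × 2255 = 225.5 kcal.
At 4 kcal/g: 225.5 ÷ 4 = 56.375 g.

56 g/day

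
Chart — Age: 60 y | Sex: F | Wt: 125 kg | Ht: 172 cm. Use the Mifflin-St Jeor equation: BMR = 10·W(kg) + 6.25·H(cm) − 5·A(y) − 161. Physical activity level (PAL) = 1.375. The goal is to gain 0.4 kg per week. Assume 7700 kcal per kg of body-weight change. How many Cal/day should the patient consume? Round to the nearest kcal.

Mifflin-St Jeor (female): BMR = 10(125) + 6.25(172) − 5(60) − 161 = 1250 + 1075 − 300 − 161 = 1864 kcal/day.
TEE = 1864 × 1.375 = 2563 kcal/day.
Required daily surplus = 0.4 × 7700 ÷ 7 = 440 kcal/day.
Target intake = 2563 + 440 = 3003 kcal/day.

3003 Cal/day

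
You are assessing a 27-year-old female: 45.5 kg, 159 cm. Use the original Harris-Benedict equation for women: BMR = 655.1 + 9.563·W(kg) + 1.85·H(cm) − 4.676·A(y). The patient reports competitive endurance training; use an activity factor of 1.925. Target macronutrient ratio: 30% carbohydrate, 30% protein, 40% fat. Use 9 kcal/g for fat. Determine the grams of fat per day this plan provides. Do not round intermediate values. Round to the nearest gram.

108 g/day

Harris-Benedict: BMR = 655.1 + 9.563(45.5) + 1.85(159) − 4.676(27) = 1258.1145 kcal/day.
TEE = 1258.1145 × 1.925 = 2421.8704 kcal/day.
Fat energy = 40% × 2421.8704 = 968.7482 kcal.
Fat = 968.7482 ÷ 9 kcal/g = 107.6387 g.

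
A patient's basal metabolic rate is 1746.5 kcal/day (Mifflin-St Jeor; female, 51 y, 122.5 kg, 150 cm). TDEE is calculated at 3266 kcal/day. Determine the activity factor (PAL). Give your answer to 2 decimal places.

Activity factor = TEE ÷ BMR = 3266 ÷ 1746.5 = 1.87.

1.87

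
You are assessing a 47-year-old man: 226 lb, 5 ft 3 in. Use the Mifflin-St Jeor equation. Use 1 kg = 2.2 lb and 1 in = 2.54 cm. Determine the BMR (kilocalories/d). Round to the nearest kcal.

1797 kilocalories/d

Convert to metric: weight = 226 ÷ 2.2 = 102.7273 kg; height = (5×12 + 3) × 2.54 = 63 × 2.54 = 160.02 cm.
Mifflin-St Jeor (male): BMR = 10(102.7273) + 6.25(160.02) − 5(47) + 5 = 1027.2727 + 1000.125 − 235 + 5 = 1797.3977 kcal/day.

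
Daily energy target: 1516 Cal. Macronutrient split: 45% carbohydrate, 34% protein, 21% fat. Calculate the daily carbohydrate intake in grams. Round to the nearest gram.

171 g/day

Carbohydrate energy = 45% × 1516 = 682.2 kcal.
At 4 kcal/g: 682.2 ÷ 4 = 170.55 g.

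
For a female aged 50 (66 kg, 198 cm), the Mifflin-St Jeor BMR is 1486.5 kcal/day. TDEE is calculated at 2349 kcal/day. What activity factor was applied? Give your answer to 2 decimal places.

1.58

Activity factor = TEE ÷ BMR = 2349 ÷ 1486.5 = 1.58.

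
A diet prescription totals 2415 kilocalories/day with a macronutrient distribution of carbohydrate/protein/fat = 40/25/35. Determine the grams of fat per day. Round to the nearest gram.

94 g/day

Fat energy = 35% × 2415 = 845.25 kcal.
At 9 kcal/g: 845.25 ÷ 9 = 93.9167 g.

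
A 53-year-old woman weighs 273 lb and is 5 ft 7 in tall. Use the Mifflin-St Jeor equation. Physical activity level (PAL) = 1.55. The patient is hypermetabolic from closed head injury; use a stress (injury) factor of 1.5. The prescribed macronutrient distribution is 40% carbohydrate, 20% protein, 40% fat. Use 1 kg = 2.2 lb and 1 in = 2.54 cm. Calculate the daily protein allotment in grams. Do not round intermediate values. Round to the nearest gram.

218 g/day

Convert to metric: weight = 273 ÷ 2.2 = 124.0909 kg; height = (5×12 + 7) × 2.54 = 67 × 2.54 = 170.18 cm.
Mifflin-St Jeor (female): BMR = 10(124.0909) + 6.25(170.18) − 5(53) − 161 = 1240.9091 + 1063.625 − 265 − 161 = 1878.5341 kcal/day.
TEE = 1878.5341 × 1.55 = 2911.7278 kcal/day.
With stress factor 1.5: 2911.7278 × 1.5 = 4367.5918 kcal/day.
Protein energy = 20% × 4367.5918 = 873.5184 kcal.
Protein = 873.5184 ÷ 4 kcal/g = 218.3796 g.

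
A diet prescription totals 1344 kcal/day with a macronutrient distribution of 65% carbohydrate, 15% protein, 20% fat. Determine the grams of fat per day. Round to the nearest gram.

30 g/day

Fat energy = 20% × 1344 = 268.8 kcal.
At 9 kcal/g: 268.8 ÷ 9 = 29.8667 g.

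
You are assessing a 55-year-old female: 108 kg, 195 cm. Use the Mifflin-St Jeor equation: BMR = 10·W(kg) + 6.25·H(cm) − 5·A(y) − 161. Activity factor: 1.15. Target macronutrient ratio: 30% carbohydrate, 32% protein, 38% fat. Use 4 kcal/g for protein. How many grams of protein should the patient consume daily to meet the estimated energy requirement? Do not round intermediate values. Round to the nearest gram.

171 g/day

Mifflin-St Jeor (female): BMR = 10(108) + 6.25(195) − 5(55) − 161 = 1080 + 1218.75 − 275 − 161 = 1862.75 kcal/day.
TEE = 1862.75 × 1.15 = 2142.1625 kcal/day.
Protein energy = 32% × 2142.1625 = 685.492 kcal.
Protein = 685.492 ÷ 4 kcal/g = 171.373 g.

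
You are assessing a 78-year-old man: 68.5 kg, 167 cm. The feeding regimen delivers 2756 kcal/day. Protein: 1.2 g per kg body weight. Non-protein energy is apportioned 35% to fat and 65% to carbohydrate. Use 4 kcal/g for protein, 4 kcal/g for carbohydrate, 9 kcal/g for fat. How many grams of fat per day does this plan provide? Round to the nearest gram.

Protein = 1.2 × 68.5 = 82.2 g → 82.2 × 4 = 328.8 kcal.
Non-protein calories = 2756 − 328.8 = 2427.2 kcal.
Fat: 35% × 2427.2 = 849.52 kcal; carbohydrate: 1577.68 kcal.
Fat: 849.52 kcal ÷ 9 kcal/g = 94.3911 g.

94 g/day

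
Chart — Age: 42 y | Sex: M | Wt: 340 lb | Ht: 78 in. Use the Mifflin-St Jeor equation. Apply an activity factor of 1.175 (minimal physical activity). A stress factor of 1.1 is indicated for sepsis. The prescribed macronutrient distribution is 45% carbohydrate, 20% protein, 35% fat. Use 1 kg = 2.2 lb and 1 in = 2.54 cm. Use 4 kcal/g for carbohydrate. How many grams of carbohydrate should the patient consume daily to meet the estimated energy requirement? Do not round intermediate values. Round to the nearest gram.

Convert to metric: weight = 340 ÷ 2.2 = 154.5455 kg; height = 78 × 2.54 = 198.12 cm.
Mifflin-St Jeor (male): BMR = 10(154.5455) + 6.25(198.12) − 5(42) + 5 = 1545.4545 + 1238.25 − 210 + 5 = 2578.7045 kcal/day.
TEE = 2578.7045 × 1.175 = 3029.9778 kcal/day.
With stress factor 1.1: 3029.9778 × 1.1 = 3332.9756 kcal/day.
Carbohydrate energy = 45% × 3332.9756 = 1499.839 kcal.
Carbohydrate = 1499.839 ÷ 4 kcal/g = 374.9598 g.

375 g/day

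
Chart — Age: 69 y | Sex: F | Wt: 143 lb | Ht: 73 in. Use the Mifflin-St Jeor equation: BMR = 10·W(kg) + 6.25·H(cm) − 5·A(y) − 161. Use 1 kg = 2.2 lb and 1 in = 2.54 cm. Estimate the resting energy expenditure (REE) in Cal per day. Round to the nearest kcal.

Convert to metric: weight = 143 ÷ 2.2 = 65 kg; height = 73 × 2.54 = 185.42 cm.
Mifflin-St Jeor (female): BMR = 10(65) + 6.25(185.42) − 5(69) − 161 = 650 + 1158.875 − 345 − 161 = 1302.875 kcal/day.

1303 Cal per day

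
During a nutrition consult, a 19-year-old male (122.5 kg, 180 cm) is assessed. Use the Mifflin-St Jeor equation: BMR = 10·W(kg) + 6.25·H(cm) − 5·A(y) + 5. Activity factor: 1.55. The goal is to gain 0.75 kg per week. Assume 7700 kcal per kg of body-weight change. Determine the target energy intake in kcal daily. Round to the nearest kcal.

4328 kcal daily

Mifflin-St Jeor (male): BMR = 10(122.5) + 6.25(180) − 5(19) + 5 = 1225 + 1125 − 95 + 5 = 2260 kcal/day.
TEE = 2260 × 1.55 = 3503 kcal/day.
Required daily surplus = 0.75 × 7700 ÷ 7 = 825 kcal/day.
Target intake = 3503 + 825 = 4328 kcal/day.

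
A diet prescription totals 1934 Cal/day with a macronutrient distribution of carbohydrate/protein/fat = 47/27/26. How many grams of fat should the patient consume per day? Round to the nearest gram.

Fat energy = 26% × 1934 = 502.84 kcal.
At 9 kcal/g: 502.84 ÷ 9 = 55.8711 g.

56 g/day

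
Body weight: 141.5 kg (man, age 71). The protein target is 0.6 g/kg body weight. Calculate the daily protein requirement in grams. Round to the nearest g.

Protein = 0.6 g/kg × 141.5 kg = 84.9 g/day.

85 g/day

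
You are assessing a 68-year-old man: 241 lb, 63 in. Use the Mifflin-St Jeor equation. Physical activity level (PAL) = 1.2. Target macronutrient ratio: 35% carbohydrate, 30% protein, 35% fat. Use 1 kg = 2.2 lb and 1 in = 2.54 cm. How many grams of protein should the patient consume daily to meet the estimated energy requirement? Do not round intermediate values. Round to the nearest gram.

Convert to metric: weight = 241 ÷ 2.2 = 109.5455 kg; height = 63 × 2.54 = 160.02 cm.
Mifflin-St Jeor (male): BMR = 10(109.5455) + 6.25(160.02) − 5(68) + 5 = 1095.4545 + 1000.125 − 340 + 5 = 1760.5795 kcal/day.
TEE = 1760.5795 × 1.2 = 2112.6955 kcal/day.
Protein energy = 30% × 2112.6955 = 633.8086 kcal.
Protein = 633.8086 ÷ 4 kcal/g = 158.4522 g.

158 g/day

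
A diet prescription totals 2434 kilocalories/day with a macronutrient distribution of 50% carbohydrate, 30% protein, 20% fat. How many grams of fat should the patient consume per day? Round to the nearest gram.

Fat energy = 20% × 2434 = 486.8 kcal.
At 9 kcal/g: 486.8 ÷ 9 = 54.0889 g.

54 g/day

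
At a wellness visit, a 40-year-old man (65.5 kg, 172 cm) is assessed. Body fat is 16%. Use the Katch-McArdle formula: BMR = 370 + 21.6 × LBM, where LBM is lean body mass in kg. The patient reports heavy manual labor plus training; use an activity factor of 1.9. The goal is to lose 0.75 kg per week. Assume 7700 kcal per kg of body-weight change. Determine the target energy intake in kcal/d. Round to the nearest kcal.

LBM = 65.5 × (1 − 0.16) = 55.02 kg. Katch-McArdle: BMR = 370 + 21.6 × 55.02 = 1558.432 kcal/day.
TEE = 1558.432 × 1.9 = 2961.0208 kcal/day.
Required daily deficit = 0.75 × 7700 ÷ 7 = 825 kcal/day.
Target intake = 2961.0208 − 825 = 2136.0208 kcal/day.

2136 kcal/d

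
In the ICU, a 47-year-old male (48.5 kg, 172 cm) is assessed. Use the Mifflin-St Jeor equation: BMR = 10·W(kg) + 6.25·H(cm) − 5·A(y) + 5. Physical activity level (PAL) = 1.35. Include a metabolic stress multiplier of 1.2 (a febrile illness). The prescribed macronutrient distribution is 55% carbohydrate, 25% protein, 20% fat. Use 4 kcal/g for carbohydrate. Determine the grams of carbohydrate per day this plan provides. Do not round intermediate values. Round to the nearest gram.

296 g/day

Mifflin-St Jeor (male): BMR = 10(48.5) + 6.25(172) − 5(47) + 5 = 485 + 1075 − 235 + 5 = 1330 kcal/day.
TEE = 1330 × 1.35 = 1795.5 kcal/day.
With stress factor 1.2: 1795.5 × 1.2 = 2154.6 kcal/day.
Carbohydrate energy = 55% × 2154.6 = 1185.03 kcal.
Carbohydrate = 1185.03 ÷ 4 kcal/g = 296.2575 g.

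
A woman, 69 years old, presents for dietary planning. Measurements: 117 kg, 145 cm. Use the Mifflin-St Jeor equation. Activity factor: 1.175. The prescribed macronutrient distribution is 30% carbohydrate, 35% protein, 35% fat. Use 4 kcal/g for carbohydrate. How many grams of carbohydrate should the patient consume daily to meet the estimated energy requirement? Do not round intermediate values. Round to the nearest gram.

Mifflin-St Jeor (female): BMR = 10(117) + 6.25(145) − 5(69) − 161 = 1170 + 906.25 − 345 − 161 = 1570.25 kcal/day.
TEE = 1570.25 × 1.175 = 1845.0438 kcal/day.
Carbohydrate energy = 30% × 1845.0438 = 553.5131 kcal.
Carbohydrate = 553.5131 ÷ 4 kcal/g = 138.3783 g.

138 g/day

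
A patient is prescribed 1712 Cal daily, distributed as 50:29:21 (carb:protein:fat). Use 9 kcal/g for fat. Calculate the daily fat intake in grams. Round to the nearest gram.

Fat energy = 21% × 1712 = 359.52 kcal.
At 9 kcal/g: 359.52 ÷ 9 = 39.9467 g.

40 g/day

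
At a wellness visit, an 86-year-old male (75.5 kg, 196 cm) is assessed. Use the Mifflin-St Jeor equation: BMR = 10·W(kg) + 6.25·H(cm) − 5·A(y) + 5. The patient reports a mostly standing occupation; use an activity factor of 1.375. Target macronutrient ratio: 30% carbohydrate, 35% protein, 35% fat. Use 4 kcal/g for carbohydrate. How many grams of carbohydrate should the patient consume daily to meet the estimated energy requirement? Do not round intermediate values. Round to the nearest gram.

160 g/day

Mifflin-St Jeor (male): BMR = 10(75.5) + 6.25(196) − 5(86) + 5 = 755 + 1225 − 430 + 5 = 1555 kcal/day.
TEE = 1555 × 1.375 = 2138.125 kcal/day.
Carbohydrate energy = 30% × 2138.125 = 641.4375 kcal.
Carbohydrate = 641.4375 ÷ 4 kcal/g = 160.3594 g.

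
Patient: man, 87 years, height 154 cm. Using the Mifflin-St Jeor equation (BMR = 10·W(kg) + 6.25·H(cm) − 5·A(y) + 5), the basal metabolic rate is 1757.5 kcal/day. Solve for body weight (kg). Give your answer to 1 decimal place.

1757.5 = 10·W + 6.25(154) − 5(87) + 5
10·W = 1757.5 − 532.5 = 1225, so W = 122.5 kg.

122.5 kg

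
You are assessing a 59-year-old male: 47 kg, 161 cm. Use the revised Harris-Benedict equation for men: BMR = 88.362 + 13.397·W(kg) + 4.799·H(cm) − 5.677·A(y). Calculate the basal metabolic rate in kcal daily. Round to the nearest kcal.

1156 kcal daily

Harris-Benedict: BMR = 88.362 + 13.397(47) + 4.799(161) − 5.677(59) = 1155.717 kcal/day.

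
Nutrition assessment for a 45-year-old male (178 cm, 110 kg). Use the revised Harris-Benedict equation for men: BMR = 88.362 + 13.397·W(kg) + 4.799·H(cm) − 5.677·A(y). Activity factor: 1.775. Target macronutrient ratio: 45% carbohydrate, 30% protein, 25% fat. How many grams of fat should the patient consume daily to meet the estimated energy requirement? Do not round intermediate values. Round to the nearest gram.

107 g/day

Harris-Benedict: BMR = 88.362 + 13.397(110) + 4.799(178) − 5.677(45) = 2160.789 kcal/day.
TEE = 2160.789 × 1.775 = 3835.4005 kcal/day.
Fat energy = 25% × 3835.4005 = 958.8501 kcal.
Fat = 958.8501 ÷ 9 kcal/g = 106.5389 g.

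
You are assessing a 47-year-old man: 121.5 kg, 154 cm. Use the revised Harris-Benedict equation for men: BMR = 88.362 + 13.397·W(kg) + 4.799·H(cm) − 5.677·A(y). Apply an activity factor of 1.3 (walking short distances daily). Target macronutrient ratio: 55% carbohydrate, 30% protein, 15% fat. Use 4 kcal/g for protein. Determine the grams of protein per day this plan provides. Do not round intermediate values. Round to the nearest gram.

Harris-Benedict: BMR = 88.362 + 13.397(121.5) + 4.799(154) − 5.677(47) = 2188.3245 kcal/day.
TEE = 2188.3245 × 1.3 = 2844.8219 kcal/day.
Protein energy = 30% × 2844.8219 = 853.4466 kcal.
Protein = 853.4466 ÷ 4 kcal/g = 213.3616 g.

213 g/day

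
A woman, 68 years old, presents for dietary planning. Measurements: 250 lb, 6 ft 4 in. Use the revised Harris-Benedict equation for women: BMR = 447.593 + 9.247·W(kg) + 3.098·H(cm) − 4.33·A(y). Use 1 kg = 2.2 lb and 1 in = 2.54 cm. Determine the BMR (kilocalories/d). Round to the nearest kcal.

1802 kilocalories/d

Convert to metric: weight = 250 ÷ 2.2 = 113.6364 kg; height = (6×12 + 4) × 2.54 = 76 × 2.54 = 193.04 cm.
Harris-Benedict: BMR = 447.593 + 9.247(113.6364) + 3.098(193.04) − 4.33(68) = 1801.9864 kcal/day.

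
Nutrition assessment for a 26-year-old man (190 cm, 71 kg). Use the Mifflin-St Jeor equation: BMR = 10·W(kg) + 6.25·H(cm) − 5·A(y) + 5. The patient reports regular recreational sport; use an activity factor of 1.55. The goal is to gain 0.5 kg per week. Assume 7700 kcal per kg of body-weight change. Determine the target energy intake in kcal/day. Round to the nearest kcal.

Mifflin-St Jeor (male): BMR = 10(71) + 6.25(190) − 5(26) + 5 = 710 + 1187.5 − 130 + 5 = 1772.5 kcal/day.
TEE = 1772.5 × 1.55 = 2747.375 kcal/day.
Required daily surplus = 0.5 × 7700 ÷ 7 = 550 kcal/day.
Target intake = 2747.375 + 550 = 3297.375 kcal/day.

3297 kcal/day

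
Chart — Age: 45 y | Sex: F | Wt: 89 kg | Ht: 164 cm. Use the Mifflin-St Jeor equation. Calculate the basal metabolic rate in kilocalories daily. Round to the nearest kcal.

1529 kilocalories daily

Mifflin-St Jeor (female): BMR = 10(89) + 6.25(164) − 5(45) − 161 = 890 + 1025 − 225 − 161 = 1529 kcal/day.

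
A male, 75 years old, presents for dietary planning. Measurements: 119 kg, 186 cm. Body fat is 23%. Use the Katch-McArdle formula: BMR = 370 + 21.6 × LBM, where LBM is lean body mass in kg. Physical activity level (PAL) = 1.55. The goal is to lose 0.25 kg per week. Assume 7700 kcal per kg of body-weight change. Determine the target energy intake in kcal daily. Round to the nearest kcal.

3366 kcal daily

LBM = 119 × (1 − 0.23) = 91.63 kg. Katch-McArdle: BMR = 370 + 21.6 × 91.63 = 2349.208 kcal/day.
TEE = 2349.208 × 1.55 = 3641.2724 kcal/day.
Required daily deficit = 0.25 × 7700 ÷ 7 = 275 kcal/day.
Target intake = 3641.2724 − 275 = 3366.2724 kcal/day.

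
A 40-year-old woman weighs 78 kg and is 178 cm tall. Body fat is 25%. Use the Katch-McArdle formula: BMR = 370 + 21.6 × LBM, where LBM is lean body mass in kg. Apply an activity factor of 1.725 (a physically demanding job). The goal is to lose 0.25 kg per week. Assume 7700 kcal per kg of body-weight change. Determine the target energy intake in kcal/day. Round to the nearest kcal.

LBM = 78 × (1 − 0.25) = 58.5 kg. Katch-McArdle: BMR = 370 + 21.6 × 58.5 = 1633.6 kcal/day.
TEE = 1633.6 × 1.725 = 2817.96 kcal/day.
Required daily deficit = 0.25 × 7700 ÷ 7 = 275 kcal/day.
Target intake = 2817.96 − 275 = 2542.96 kcal/day.

2543 kcal/day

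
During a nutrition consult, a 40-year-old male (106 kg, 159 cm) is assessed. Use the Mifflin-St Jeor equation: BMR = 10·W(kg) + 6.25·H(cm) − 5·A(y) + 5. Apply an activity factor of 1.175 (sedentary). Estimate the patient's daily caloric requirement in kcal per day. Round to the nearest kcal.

Mifflin-St Jeor (male): BMR = 10(106) + 6.25(159) − 5(40) + 5 = 1060 + 993.75 − 200 + 5 = 1858.75 kcal/day.
TEE = BMR × activity factor = 1858.75 × 1.175 = 2184.0313 kcal/day.

2184 kcal per day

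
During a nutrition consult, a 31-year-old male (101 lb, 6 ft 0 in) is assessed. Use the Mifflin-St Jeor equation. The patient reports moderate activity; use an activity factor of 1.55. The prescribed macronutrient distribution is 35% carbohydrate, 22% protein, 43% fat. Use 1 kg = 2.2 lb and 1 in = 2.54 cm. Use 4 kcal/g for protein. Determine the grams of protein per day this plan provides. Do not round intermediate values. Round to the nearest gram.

Convert to metric: weight = 101 ÷ 2.2 = 45.9091 kg; height = (6×12 + 0) × 2.54 = 72 × 2.54 = 182.88 cm.
Mifflin-St Jeor (male): BMR = 10(45.9091) + 6.25(182.88) − 5(31) + 5 = 459.0909 + 1143 − 155 + 5 = 1452.0909 kcal/day.
TEE = 1452.0909 × 1.55 = 2250.7409 kcal/day.
Protein energy = 22% × 2250.7409 = 495.163 kcal.
Protein = 495.163 ÷ 4 kcal/g = 123.7908 g.

124 g/day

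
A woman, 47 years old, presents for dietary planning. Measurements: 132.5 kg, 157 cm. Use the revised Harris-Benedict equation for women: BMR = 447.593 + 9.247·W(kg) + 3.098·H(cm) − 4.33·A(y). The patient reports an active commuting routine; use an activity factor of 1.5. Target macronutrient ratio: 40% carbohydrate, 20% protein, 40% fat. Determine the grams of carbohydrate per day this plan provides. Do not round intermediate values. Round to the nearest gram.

293 g/day

Harris-Benedict: BMR = 447.593 + 9.247(132.5) + 3.098(157) − 4.33(47) = 1955.6965 kcal/day.
TEE = 1955.6965 × 1.5 = 2933.5448 kcal/day.
Carbohydrate energy = 40% × 2933.5448 = 1173.4179 kcal.
Carbohydrate = 1173.4179 ÷ 4 kcal/g = 293.3545 g.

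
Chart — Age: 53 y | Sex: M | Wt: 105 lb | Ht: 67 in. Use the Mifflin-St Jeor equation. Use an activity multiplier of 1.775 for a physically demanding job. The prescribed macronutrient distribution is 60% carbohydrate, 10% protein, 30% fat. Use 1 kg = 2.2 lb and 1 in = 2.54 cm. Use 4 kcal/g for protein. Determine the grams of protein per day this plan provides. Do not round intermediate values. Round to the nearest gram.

57 g/day

Convert to metric: weight = 105 ÷ 2.2 = 47.7273 kg; height = 67 × 2.54 = 170.18 cm.
Mifflin-St Jeor (male): BMR = 10(47.7273) + 6.25(170.18) − 5(53) + 5 = 477.2727 + 1063.625 − 265 + 5 = 1280.8977 kcal/day.
TEE = 1280.8977 × 1.775 = 2273.5935 kcal/day.
Protein energy = 10% × 2273.5935 = 227.3593 kcal.
Protein = 227.3593 ÷ 4 kcal/g = 56.8398 g.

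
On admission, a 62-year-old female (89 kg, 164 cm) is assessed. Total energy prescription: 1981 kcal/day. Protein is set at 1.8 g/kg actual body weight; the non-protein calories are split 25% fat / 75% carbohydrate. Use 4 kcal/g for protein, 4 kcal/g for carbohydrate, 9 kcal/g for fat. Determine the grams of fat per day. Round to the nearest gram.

37 g/day

Protein = 1.8 × 89 = 160.2 g → 160.2 × 4 = 640.8 kcal.
Non-protein calories = 1981 − 640.8 = 1340.2 kcal.
Fat: 25% × 1340.2 = 335.05 kcal; carbohydrate: 1005.15 kcal.
Fat: 335.05 kcal ÷ 9 kcal/g = 37.2278 g.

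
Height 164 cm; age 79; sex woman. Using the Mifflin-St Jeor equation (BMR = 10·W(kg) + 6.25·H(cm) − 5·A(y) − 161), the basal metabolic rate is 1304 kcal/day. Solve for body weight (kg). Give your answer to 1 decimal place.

1304 = 10·W + 6.25(164) − 5(79) − 161
10·W = 1304 − 469 = 835, so W = 83.5 kg.

83.5 kg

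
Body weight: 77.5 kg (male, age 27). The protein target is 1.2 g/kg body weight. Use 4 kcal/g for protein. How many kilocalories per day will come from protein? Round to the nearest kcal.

Protein = 1.2 g/kg × 77.5 kg = 93 g/day.
Protein energy = 93 g × 4 kcal/g = 372 kcal/day.

372 kcal/day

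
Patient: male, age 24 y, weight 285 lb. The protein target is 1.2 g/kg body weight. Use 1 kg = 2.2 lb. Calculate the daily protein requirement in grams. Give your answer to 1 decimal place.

155.5 g/day

Weight in kg = 285 ÷ 2.2 = 129.5455 kg.
Protein = 1.2 g/kg × 129.5455 kg = 155.4545 g/day.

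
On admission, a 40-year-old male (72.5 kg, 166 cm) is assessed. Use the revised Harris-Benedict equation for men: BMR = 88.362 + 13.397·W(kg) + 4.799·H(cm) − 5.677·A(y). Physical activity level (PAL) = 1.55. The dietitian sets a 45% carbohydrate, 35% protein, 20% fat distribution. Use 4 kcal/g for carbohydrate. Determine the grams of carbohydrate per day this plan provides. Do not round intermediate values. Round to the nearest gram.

Harris-Benedict: BMR = 88.362 + 13.397(72.5) + 4.799(166) − 5.677(40) = 1629.1985 kcal/day.
TEE = 1629.1985 × 1.55 = 2525.2577 kcal/day.
Carbohydrate energy = 45% × 2525.2577 = 1136.366 kcal.
Carbohydrate = 1136.366 ÷ 4 kcal/g = 284.0915 g.

284 g/day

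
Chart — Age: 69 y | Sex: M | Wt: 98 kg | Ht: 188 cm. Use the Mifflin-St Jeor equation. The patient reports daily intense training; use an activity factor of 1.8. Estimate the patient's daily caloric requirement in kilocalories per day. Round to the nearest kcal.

3267 kilocalories per day

Mifflin-St Jeor (male): BMR = 10(98) + 6.25(188) − 5(69) + 5 = 980 + 1175 − 345 + 5 = 1815 kcal/day.
TEE = BMR × activity factor = 1815 × 1.8 = 3267 kcal/day.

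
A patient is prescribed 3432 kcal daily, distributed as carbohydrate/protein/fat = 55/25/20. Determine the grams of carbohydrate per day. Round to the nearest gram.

472 g/day

Carbohydrate energy = 55% × 3432 = 1887.6 kcal.
At 4 kcal/g: 1887.6 ÷ 4 = 471.9 g.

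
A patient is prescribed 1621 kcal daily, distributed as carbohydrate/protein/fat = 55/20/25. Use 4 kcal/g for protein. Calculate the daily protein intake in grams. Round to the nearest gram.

81 g/day

Protein energy = 20% × 1621 = 324.2 kcal.
At 4 kcal/g: 324.2 ÷ 4 = 81.05 g.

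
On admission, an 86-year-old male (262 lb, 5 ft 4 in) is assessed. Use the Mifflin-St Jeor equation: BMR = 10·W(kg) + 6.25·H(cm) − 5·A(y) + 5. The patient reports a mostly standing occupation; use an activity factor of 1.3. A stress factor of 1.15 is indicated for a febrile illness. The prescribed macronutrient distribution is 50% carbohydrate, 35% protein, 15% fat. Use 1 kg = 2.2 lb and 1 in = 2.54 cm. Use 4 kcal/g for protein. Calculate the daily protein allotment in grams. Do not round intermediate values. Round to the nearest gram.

233 g/day

Convert to metric: weight = 262 ÷ 2.2 = 119.0909 kg; height = (5×12 + 4) × 2.54 = 64 × 2.54 = 162.56 cm.
Mifflin-St Jeor (male): BMR = 10(119.0909) + 6.25(162.56) − 5(86) + 5 = 1190.9091 + 1016 − 430 + 5 = 1781.9091 kcal/day.
TEE = 1781.9091 × 1.3 = 2316.4818 kcal/day.
With stress factor 1.15: 2316.4818 × 1.15 = 2663.9541 kcal/day.
Protein energy = 35% × 2663.9541 = 932.3839 kcal.
Protein = 932.3839 ÷ 4 kcal/g = 233.096 g.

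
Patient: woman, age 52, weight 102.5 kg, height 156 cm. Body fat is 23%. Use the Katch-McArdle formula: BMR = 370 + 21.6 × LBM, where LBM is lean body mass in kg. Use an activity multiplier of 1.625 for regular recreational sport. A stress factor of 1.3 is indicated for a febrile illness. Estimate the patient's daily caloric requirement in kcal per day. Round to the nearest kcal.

LBM = 102.5 × (1 − 0.23) = 78.925 kg. Katch-McArdle: BMR = 370 + 21.6 × 78.925 = 2074.78 kcal/day.
TEE = BMR × activity factor = 2074.78 × 1.625 = 3371.5175 kcal/day.
Apply stress factor: 3371.5175 × 1.3 = 4382.9728 kcal/day.

4383 kcal per day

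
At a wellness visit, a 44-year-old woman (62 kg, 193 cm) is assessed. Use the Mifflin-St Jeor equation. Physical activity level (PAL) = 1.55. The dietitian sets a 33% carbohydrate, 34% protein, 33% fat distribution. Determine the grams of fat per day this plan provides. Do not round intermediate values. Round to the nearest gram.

Mifflin-St Jeor (female): BMR = 10(62) + 6.25(193) − 5(44) − 161 = 620 + 1206.25 − 220 − 161 = 1445.25 kcal/day.
TEE = 1445.25 × 1.55 = 2240.1375 kcal/day.
Fat energy = 33% × 2240.1375 = 739.2454 kcal.
Fat = 739.2454 ÷ 9 kcal/g = 82.1384 g.

82 g/day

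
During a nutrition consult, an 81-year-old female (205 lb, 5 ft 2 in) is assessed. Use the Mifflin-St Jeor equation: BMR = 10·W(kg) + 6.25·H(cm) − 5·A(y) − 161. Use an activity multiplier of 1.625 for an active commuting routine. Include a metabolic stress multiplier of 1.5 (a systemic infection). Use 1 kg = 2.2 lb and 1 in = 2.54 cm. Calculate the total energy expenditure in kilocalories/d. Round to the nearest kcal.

Convert to metric: weight = 205 ÷ 2.2 = 93.1818 kg; height = (5×12 + 2) × 2.54 = 62 × 2.54 = 157.48 cm.
Mifflin-St Jeor (female): BMR = 10(93.1818) + 6.25(157.48) − 5(81) − 161 = 931.8182 + 984.25 − 405 − 161 = 1350.0682 kcal/day.
TEE = BMR × activity factor = 1350.0682 × 1.625 = 2193.8608 kcal/day.
Apply stress factor: 2193.8608 × 1.5 = 3290.7912 kcal/day.

3291 kilocalories/d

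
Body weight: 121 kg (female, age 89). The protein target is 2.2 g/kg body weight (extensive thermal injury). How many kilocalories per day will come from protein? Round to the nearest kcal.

Protein = 2.2 g/kg × 121 kg = 266.2 g/day.
Protein energy = 266.2 g × 4 kcal/g = 1064.8 kcal/day.

1065 kcal/day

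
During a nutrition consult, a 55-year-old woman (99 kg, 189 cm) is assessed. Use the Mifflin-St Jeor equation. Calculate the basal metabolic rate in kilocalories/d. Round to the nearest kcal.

1735 kilocalories/d

Mifflin-St Jeor (female): BMR = 10(99) + 6.25(189) − 5(55) − 161 = 990 + 1181.25 − 275 − 161 = 1735.25 kcal/day.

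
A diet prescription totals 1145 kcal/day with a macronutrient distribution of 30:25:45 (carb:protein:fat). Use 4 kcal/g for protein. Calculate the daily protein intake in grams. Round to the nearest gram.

72 g/day

Protein energy = 25% × 1145 = 286.25 kcal.
At 4 kcal/g: 286.25 ÷ 4 = 71.5625 g.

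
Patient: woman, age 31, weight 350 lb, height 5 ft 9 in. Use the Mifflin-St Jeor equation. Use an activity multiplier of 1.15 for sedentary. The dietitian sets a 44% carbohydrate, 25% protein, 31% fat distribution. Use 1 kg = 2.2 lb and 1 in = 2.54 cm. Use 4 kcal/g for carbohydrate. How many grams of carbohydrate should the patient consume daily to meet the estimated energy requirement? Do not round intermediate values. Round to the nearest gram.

300 g/day

Convert to metric: weight = 350 ÷ 2.2 = 159.0909 kg; height = (5×12 + 9) × 2.54 = 69 × 2.54 = 175.26 cm.
Mifflin-St Jeor (female): BMR = 10(159.0909) + 6.25(175.26) − 5(31) − 161 = 1590.9091 + 1095.375 − 155 − 161 = 2370.2841 kcal/day.
TEE = 2370.2841 × 1.15 = 2725.8267 kcal/day.
Carbohydrate energy = 44% × 2725.8267 = 1199.3638 kcal.
Carbohydrate = 1199.3638 ÷ 4 kcal/g = 299.8409 g.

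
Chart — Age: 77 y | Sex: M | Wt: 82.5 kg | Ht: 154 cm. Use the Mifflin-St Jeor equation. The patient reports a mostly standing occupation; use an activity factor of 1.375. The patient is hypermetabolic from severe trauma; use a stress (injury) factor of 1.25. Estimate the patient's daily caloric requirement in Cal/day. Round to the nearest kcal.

2419 Cal/day

Mifflin-St Jeor (male): BMR = 10(82.5) + 6.25(154) − 5(77) + 5 = 825 + 962.5 − 385 + 5 = 1407.5 kcal/day.
TEE = BMR × activity factor = 1407.5 × 1.375 = 1935.3125 kcal/day.
Apply stress factor: 1935.3125 × 1.25 = 2419.1406 kcal/day.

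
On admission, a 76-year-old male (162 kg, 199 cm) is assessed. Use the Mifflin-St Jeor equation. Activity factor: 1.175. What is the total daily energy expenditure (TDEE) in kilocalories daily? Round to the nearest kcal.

2924 kilocalories daily

Mifflin-St Jeor (male): BMR = 10(162) + 6.25(199) − 5(76) + 5 = 1620 + 1243.75 − 380 + 5 = 2488.75 kcal/day.
TEE = BMR × activity factor = 2488.75 × 1.175 = 2924.2813 kcal/day.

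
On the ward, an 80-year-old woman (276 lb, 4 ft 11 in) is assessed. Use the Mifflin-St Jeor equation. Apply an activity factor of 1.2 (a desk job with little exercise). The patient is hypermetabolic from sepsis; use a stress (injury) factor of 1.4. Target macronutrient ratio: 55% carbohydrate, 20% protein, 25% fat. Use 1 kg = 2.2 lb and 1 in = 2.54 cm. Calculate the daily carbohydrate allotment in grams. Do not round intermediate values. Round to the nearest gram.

377 g/day

Convert to metric: weight = 276 ÷ 2.2 = 125.4545 kg; height = (4×12 + 11) × 2.54 = 59 × 2.54 = 149.86 cm.
Mifflin-St Jeor (female): BMR = 10(125.4545) + 6.25(149.86) − 5(80) − 161 = 1254.5455 + 936.625 − 400 − 161 = 1630.1705 kcal/day.
TEE = 1630.1705 × 1.2 = 1956.2045 kcal/day.
With stress factor 1.4: 1956.2045 × 1.4 = 2738.6864 kcal/day.
Carbohydrate energy = 55% × 2738.6864 = 1506.2775 kcal.
Carbohydrate = 1506.2775 ÷ 4 kcal/g = 376.5694 g.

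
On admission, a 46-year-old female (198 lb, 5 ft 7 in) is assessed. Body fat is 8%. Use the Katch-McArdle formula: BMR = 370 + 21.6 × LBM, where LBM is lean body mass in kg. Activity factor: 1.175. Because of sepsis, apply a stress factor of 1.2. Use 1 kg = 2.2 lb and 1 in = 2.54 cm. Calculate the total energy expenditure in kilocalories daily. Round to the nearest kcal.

3043 kilocalories daily

Convert to metric: weight = 198 ÷ 2.2 = 90 kg; height = (5×12 + 7) × 2.54 = 67 × 2.54 = 170.18 cm.
LBM = 90 × (1 − 0.08) = 82.8 kg. Katch-McArdle: BMR = 370 + 21.6 × 82.8 = 2158.48 kcal/day.
TEE = BMR × activity factor = 2158.48 × 1.175 = 2536.214 kcal/day.
Apply stress factor: 2536.214 × 1.2 = 3043.4568 kcal/day.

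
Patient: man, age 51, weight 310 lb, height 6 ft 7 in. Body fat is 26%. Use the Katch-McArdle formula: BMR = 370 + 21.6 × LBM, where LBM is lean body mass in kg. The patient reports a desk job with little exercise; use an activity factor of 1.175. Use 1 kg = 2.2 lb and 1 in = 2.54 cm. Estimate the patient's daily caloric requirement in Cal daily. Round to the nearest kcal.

3081 Cal daily

Convert to metric: weight = 310 ÷ 2.2 = 140.9091 kg; height = (6×12 + 7) × 2.54 = 79 × 2.54 = 200.66 cm.
LBM = 140.9091 × (1 − 0.26) = 104.2727 kg. Katch-McArdle: BMR = 370 + 21.6 × 104.2727 = 2622.2909 kcal/day.
TEE = BMR × activity factor = 2622.2909 × 1.175 = 3081.1918 kcal/day.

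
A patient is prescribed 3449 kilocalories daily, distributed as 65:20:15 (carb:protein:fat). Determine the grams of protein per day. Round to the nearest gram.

Protein energy = 20% × 3449 = 689.8 kcal.
At 4 kcal/g: 689.8 ÷ 4 = 172.45 g.

172 g/day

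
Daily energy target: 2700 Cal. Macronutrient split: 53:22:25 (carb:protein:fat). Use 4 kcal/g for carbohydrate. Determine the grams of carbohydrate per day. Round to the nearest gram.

Carbohydrate energy = 53% × 2700 = 1431 kcal.
At 4 kcal/g: 1431 ÷ 4 = 357.75 g.

358 g/day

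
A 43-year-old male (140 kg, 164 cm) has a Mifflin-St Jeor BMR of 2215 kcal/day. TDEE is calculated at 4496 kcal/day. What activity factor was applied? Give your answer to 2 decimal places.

2.03

Activity factor = TEE ÷ BMR = 4496 ÷ 2215 = 2.03.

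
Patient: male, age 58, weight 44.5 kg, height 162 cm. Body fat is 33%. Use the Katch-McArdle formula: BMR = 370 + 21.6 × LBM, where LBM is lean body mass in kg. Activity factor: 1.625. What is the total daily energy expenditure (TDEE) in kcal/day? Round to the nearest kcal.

1648 kcal/day

LBM = 44.5 × (1 − 0.33) = 29.815 kg. Katch-McArdle: BMR = 370 + 21.6 × 29.815 = 1014.004 kcal/day.
TEE = BMR × activity factor = 1014.004 × 1.625 = 1647.7565 kcal/day.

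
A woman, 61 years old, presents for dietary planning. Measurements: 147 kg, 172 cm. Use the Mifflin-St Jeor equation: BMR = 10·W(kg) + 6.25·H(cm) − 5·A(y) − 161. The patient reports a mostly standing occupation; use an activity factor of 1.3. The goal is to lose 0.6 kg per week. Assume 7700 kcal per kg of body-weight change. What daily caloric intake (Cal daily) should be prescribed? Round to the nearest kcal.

2043 Cal daily

Mifflin-St Jeor (female): BMR = 10(147) + 6.25(172) − 5(61) − 161 = 1470 + 1075 − 305 − 161 = 2079 kcal/day.
TEE = 2079 × 1.3 = 2702.7 kcal/day.
Required daily deficit = 0.6 × 7700 ÷ 7 = 660 kcal/day.
Target intake = 2702.7 − 660 = 2042.7 kcal/day.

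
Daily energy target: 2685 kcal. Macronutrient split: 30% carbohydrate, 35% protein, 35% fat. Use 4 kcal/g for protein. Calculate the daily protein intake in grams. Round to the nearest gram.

Protein energy = 35% × 2685 = 939.75 kcal.
At 4 kcal/g: 939.75 ÷ 4 = 234.9375 g.

235 g/day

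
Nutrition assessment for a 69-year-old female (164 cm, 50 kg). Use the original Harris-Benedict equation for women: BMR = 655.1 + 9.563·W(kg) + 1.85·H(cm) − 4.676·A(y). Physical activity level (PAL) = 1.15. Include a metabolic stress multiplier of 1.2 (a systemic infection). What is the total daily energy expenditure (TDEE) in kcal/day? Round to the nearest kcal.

Harris-Benedict: BMR = 655.1 + 9.563(50) + 1.85(164) − 4.676(69) = 1114.006 kcal/day.
TEE = BMR × activity factor = 1114.006 × 1.15 = 1281.1069 kcal/day.
Apply stress factor: 1281.1069 × 1.2 = 1537.3283 kcal/day.

1537 kcal/day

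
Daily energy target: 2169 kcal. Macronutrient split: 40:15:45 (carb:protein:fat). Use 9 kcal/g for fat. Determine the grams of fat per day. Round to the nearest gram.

Fat energy = 45% × 2169 = 976.05 kcal.
At 9 kcal/g: 976.05 ÷ 9 = 108.45 g.

108 g/day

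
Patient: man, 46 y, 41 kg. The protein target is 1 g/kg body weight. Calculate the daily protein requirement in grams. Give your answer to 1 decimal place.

Protein = 1 g/kg × 41 kg = 41 g/day.

41.0 g/day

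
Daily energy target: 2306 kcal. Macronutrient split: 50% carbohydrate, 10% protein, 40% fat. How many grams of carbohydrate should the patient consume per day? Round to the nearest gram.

288 g/day

Carbohydrate energy = 50% × 2306 = 1153 kcal.
At 4 kcal/g: 1153 ÷ 4 = 288.25 g.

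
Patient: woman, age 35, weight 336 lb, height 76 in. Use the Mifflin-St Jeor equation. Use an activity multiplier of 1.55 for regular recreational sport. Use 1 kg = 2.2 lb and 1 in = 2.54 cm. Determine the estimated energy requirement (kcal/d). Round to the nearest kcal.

3717 kcal/d

Convert to metric: weight = 336 ÷ 2.2 = 152.7273 kg; height = 76 × 2.54 = 193.04 cm.
Mifflin-St Jeor (female): BMR = 10(152.7273) + 6.25(193.04) − 5(35) − 161 = 1527.2727 + 1206.5 − 175 − 161 = 2397.7727 kcal/day.
TEE = BMR × activity factor = 2397.7727 × 1.55 = 3716.5477 kcal/day.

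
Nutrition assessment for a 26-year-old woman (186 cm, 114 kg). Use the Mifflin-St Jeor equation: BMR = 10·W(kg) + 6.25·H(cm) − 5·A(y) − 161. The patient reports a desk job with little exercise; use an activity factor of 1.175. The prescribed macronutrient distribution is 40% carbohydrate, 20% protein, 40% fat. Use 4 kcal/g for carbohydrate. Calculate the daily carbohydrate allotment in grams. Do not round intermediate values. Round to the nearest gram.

236 g/day

Mifflin-St Jeor (female): BMR = 10(114) + 6.25(186) − 5(26) − 161 = 1140 + 1162.5 − 130 − 161 = 2011.5 kcal/day.
TEE = 2011.5 × 1.175 = 2363.5125 kcal/day.
Carbohydrate energy = 40% × 2363.5125 = 945.405 kcal.
Carbohydrate = 945.405 ÷ 4 kcal/g = 236.3513 g.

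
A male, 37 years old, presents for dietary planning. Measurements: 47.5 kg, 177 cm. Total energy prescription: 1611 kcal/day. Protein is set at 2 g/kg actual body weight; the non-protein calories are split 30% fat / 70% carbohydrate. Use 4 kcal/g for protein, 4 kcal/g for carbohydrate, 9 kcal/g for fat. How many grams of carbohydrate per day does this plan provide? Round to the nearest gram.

Protein = 2 × 47.5 = 95 g → 95 × 4 = 380 kcal.
Non-protein calories = 1611 − 380 = 1231 kcal.
Fat: 30% × 1231 = 369.3 kcal; carbohydrate: 861.7 kcal.
Carbohydrate: 861.7 kcal ÷ 4 kcal/g = 215.425 g.

215 g/day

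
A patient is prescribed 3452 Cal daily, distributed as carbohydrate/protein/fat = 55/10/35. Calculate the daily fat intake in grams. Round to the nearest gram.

Fat energy = 35% × 3452 = 1208.2 kcal.
At 9 kcal/g: 1208.2 ÷ 9 = 134.2444 g.

134 g/day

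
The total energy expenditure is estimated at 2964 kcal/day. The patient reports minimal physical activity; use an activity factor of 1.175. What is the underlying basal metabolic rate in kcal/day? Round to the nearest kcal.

BMR = TEE ÷ activity factor = 2964 ÷ 1.175 = 2522.5532 kcal/day.

2523 kcal/day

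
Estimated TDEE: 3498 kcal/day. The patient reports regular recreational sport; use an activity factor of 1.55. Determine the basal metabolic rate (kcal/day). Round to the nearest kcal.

BMR = TEE ÷ activity factor = 3498 ÷ 1.55 = 2256.7742 kcal/day.

2257 kcal/day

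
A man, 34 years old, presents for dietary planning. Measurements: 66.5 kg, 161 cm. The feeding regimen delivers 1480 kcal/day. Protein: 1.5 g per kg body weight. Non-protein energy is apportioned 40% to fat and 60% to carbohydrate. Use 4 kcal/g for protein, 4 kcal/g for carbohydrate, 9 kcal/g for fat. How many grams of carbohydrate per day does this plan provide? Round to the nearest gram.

Protein = 1.5 × 66.5 = 99.75 g → 99.75 × 4 = 399 kcal.
Non-protein calories = 1480 − 399 = 1081 kcal.
Fat: 40% × 1081 = 432.4 kcal; carbohydrate: 648.6 kcal.
Carbohydrate: 648.6 kcal ÷ 4 kcal/g = 162.15 g.

162 g/day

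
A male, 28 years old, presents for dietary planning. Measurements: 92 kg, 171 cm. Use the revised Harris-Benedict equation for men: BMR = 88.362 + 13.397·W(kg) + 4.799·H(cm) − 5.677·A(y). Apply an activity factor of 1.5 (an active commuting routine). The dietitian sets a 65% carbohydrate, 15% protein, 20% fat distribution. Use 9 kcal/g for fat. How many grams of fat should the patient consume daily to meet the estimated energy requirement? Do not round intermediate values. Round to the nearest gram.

66 g/day

Harris-Benedict: BMR = 88.362 + 13.397(92) + 4.799(171) − 5.677(28) = 1982.559 kcal/day.
TEE = 1982.559 × 1.5 = 2973.8385 kcal/day.
Fat energy = 20% × 2973.8385 = 594.7677 kcal.
Fat = 594.7677 ÷ 9 kcal/g = 66.0853 g.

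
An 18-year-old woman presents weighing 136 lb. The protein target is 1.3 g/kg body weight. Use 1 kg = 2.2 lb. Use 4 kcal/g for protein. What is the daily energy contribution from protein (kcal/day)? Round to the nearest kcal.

321 kcal/day

Weight in kg = 136 ÷ 2.2 = 61.8182 kg.
Protein = 1.3 g/kg × 61.8182 kg = 80.3636 g/day.
Protein energy = 80.3636 g × 4 kcal/g = 321.4545 kcal/day.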